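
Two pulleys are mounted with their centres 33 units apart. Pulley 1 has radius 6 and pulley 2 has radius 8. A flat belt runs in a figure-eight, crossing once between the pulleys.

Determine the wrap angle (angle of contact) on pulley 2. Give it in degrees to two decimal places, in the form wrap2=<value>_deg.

crossed belt: β = asin((r1+r2)/C) = asin(14/33) = 25.1027°
wrap1 = wrap2 = π + 2β = 230.2054°

wrap2=230.21_deg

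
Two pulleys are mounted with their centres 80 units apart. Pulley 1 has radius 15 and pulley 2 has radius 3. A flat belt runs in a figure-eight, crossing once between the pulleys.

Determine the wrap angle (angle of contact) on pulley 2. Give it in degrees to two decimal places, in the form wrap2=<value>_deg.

crossed belt: β = asin((r1+r2)/C) = asin(18/80) = 13.0029°
wrap1 = wrap2 = π + 2β = 206.0058°

wrap2=206.01_deg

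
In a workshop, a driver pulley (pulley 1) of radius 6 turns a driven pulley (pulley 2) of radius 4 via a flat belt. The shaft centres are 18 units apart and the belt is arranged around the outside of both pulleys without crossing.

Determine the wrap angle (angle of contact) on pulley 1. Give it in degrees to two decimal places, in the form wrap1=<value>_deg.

wrap1=192.76_deg

open belt: β = asin((r2−r1)/C) = asin(-2/18) = -6.3794°
wrap1 = π − 2β = 192.7587°
wrap2 = π + 2β = 167.2413°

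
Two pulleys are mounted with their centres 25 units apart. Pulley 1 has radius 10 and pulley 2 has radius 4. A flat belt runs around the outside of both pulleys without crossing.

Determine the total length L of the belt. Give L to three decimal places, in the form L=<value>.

L=95.429

open belt: β = asin((r2−r1)/C) = asin(-6/25) = -13.8865°
wrap1 = π − 2β = 207.7731°
wrap2 = π + 2β = 152.2269°
tangent length = C·cosβ = 24.2693
L = r1·wrap1 + r2·wrap2 + 2·C·cosβ = 10·3.6263 + 4·2.6569 + 2·24.2693 = 95.4293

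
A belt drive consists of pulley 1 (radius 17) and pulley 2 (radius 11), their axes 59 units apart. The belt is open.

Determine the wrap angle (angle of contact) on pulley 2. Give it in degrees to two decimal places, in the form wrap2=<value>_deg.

open belt: β = asin((r2−r1)/C) = asin(-6/59) = -5.8368°
wrap1 = π − 2β = 191.6736°
wrap2 = π + 2β = 168.3264°

wrap2=168.33_deg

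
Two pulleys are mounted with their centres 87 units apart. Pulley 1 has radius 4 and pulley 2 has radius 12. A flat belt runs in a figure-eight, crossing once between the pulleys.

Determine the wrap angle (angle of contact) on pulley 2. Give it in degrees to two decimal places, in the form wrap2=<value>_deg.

crossed belt: β = asin((r1+r2)/C) = asin(16/87) = 10.5975°
wrap1 = wrap2 = π + 2β = 201.1950°

wrap2=201.19_deg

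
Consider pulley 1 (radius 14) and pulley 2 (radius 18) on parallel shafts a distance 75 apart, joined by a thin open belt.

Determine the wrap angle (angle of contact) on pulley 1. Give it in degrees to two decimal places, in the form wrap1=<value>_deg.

open belt: β = asin((r2−r1)/C) = asin(4/75) = 3.0572°
wrap1 = π − 2β = 173.8855°
wrap2 = π + 2β = 186.1145°

wrap1=173.89_deg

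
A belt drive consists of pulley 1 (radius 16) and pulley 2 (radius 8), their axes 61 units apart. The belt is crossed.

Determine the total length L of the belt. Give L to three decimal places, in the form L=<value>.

crossed belt: β = asin((r1+r2)/C) = asin(24/61) = 23.1689°
wrap1 = wrap2 = π + 2β = 226.3378°
tangent length = C·cosβ = 56.0803
L = (r1+r2)·wrap + 2·C·cosβ = 24·3.9503 + 2·56.0803 = 206.9687

L=206.969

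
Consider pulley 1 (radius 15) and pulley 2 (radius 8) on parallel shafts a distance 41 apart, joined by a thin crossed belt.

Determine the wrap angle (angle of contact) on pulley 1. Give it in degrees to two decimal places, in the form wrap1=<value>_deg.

wrap1=248.25_deg

crossed belt: β = asin((r1+r2)/C) = asin(23/41) = 34.1233°
wrap1 = wrap2 = π + 2β = 248.2466°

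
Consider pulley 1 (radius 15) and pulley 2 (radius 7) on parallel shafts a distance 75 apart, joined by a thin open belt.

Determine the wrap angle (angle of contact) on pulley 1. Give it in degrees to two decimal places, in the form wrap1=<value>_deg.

wrap1=192.25_deg

open belt: β = asin((r2−r1)/C) = asin(-8/75) = -6.1232°
wrap1 = π − 2β = 192.2464°
wrap2 = π + 2β = 167.7536°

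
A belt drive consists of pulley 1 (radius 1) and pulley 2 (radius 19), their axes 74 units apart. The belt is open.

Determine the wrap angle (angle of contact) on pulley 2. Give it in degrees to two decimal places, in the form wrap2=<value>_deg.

open belt: β = asin((r2−r1)/C) = asin(18/74) = 14.0780°
wrap1 = π − 2β = 151.8439°
wrap2 = π + 2β = 208.1561°

wrap2=208.16_deg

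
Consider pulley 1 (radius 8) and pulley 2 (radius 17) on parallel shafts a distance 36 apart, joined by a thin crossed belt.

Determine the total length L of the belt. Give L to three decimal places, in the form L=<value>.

L=168.730

crossed belt: β = asin((r1+r2)/C) = asin(25/36) = 43.9830°
wrap1 = wrap2 = π + 2β = 267.9659°
tangent length = C·cosβ = 25.9037
L = (r1+r2)·wrap + 2·C·cosβ = 25·4.6769 + 2·25.9037 = 168.7295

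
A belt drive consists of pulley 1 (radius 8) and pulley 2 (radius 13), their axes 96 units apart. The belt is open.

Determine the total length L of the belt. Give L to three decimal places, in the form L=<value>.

open belt: β = asin((r2−r1)/C) = asin(5/96) = 2.9855°
wrap1 = π − 2β = 174.0290°
wrap2 = π + 2β = 185.9710°
tangent length = C·cosβ = 95.8697
L = r1·wrap1 + r2·wrap2 + 2·C·cosβ = 8·3.0374 + 13·3.2458 + 2·95.8697 = 258.2339

L=258.234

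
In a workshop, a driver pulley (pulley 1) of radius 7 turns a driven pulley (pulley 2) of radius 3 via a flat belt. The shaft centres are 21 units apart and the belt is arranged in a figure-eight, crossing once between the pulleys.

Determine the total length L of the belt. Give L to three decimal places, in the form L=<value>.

L=78.275

crossed belt: β = asin((r1+r2)/C) = asin(10/21) = 28.4369°
wrap1 = wrap2 = π + 2β = 236.8738°
tangent length = C·cosβ = 18.4662
L = (r1+r2)·wrap + 2·C·cosβ = 10·4.1342 + 2·18.4662 = 78.2746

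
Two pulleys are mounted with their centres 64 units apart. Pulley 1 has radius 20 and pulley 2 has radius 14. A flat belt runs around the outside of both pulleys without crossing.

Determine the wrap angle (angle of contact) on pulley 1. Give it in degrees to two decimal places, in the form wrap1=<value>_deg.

wrap1=190.76_deg

open belt: β = asin((r2−r1)/C) = asin(-6/64) = -5.3794°
wrap1 = π − 2β = 190.7588°
wrap2 = π + 2β = 169.2412°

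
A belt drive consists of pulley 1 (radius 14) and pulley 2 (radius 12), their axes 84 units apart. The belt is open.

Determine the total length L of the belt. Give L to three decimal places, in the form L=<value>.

L=249.729

open belt: β = asin((r2−r1)/C) = asin(-2/84) = -1.3643°
wrap1 = π − 2β = 182.7286°
wrap2 = π + 2β = 177.2714°
tangent length = C·cosβ = 83.9762
L = r1·wrap1 + r2·wrap2 + 2·C·cosβ = 14·3.1892 + 12·3.0940 + 2·83.9762 = 249.7290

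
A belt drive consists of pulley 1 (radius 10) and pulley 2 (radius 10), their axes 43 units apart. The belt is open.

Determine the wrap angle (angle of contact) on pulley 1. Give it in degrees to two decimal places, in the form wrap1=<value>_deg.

wrap1=180.00_deg

open belt: β = asin((r2−r1)/C) = asin(0/43) = 0.0000°
wrap1 = π − 2β = 180.0000°
wrap2 = π + 2β = 180.0000°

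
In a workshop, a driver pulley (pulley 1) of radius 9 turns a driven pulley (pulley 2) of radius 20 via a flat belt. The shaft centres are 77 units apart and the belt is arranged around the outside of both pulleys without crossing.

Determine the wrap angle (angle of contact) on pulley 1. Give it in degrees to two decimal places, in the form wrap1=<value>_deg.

open belt: β = asin((r2−r1)/C) = asin(11/77) = 8.2132°
wrap1 = π − 2β = 163.5736°
wrap2 = π + 2β = 196.4264°

wrap1=163.57_deg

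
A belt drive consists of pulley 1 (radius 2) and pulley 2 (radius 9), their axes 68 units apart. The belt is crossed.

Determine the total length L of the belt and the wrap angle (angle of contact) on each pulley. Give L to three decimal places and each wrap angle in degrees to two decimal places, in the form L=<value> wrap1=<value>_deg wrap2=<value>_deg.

crossed belt: β = asin((r1+r2)/C) = asin(11/68) = 9.3093°
wrap1 = wrap2 = π + 2β = 198.6187°
tangent length = C·cosβ = 67.1044
L = (r1+r2)·wrap + 2·C·cosβ = 11·3.4665 + 2·67.1044 = 172.3408

L=172.341 wrap1=198.62_deg wrap2=198.62_deg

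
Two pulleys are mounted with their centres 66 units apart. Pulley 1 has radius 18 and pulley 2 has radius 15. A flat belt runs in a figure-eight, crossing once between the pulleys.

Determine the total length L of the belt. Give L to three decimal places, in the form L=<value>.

L=252.545

crossed belt: β = asin((r1+r2)/C) = asin(33/66) = 30.0000°
wrap1 = wrap2 = π + 2β = 240.0000°
tangent length = C·cosβ = 57.1577
L = (r1+r2)·wrap + 2·C·cosβ = 33·4.1888 + 2·57.1577 = 252.5454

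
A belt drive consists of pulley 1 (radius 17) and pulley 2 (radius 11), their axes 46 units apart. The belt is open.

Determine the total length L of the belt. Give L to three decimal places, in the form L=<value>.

open belt: β = asin((r2−r1)/C) = asin(-6/46) = -7.4947°
wrap1 = π − 2β = 194.9894°
wrap2 = π + 2β = 165.0106°
tangent length = C·cosβ = 45.6070
L = r1·wrap1 + r2·wrap2 + 2·C·cosβ = 17·3.4032 + 11·2.8800 + 2·45.6070 = 180.7483

L=180.748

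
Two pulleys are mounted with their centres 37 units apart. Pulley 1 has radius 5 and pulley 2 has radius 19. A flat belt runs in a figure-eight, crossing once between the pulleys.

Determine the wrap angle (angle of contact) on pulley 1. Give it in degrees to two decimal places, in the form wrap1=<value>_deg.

crossed belt: β = asin((r1+r2)/C) = asin(24/37) = 40.4398°
wrap1 = wrap2 = π + 2β = 260.8796°

wrap1=260.88_deg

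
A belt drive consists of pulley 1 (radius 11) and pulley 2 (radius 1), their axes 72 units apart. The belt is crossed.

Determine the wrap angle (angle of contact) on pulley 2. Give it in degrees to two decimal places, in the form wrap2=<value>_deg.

wrap2=199.19_deg

crossed belt: β = asin((r1+r2)/C) = asin(12/72) = 9.5941°
wrap1 = wrap2 = π + 2β = 199.1881°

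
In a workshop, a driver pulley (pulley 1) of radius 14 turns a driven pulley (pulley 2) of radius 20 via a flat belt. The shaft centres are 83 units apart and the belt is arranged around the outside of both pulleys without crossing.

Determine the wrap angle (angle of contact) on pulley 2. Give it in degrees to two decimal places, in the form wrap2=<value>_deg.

wrap2=188.29_deg

open belt: β = asin((r2−r1)/C) = asin(6/83) = 4.1455°
wrap1 = π − 2β = 171.7090°
wrap2 = π + 2β = 188.2910°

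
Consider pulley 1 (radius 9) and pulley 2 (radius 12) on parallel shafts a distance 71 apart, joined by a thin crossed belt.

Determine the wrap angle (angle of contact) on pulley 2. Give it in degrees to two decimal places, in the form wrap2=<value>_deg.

wrap2=214.41_deg

crossed belt: β = asin((r1+r2)/C) = asin(21/71) = 17.2040°
wrap1 = wrap2 = π + 2β = 214.4080°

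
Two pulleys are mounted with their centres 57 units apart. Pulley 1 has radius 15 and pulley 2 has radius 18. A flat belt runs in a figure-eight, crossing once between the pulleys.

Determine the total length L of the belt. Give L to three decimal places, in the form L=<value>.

L=237.375

crossed belt: β = asin((r1+r2)/C) = asin(33/57) = 35.3765°
wrap1 = wrap2 = π + 2β = 250.7531°
tangent length = C·cosβ = 46.4758
L = (r1+r2)·wrap + 2·C·cosβ = 33·4.3765 + 2·46.4758 = 237.3750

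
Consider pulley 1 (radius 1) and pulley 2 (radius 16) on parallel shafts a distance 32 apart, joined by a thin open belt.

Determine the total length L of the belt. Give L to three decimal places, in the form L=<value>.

L=124.577

open belt: β = asin((r2−r1)/C) = asin(15/32) = 27.9532°
wrap1 = π − 2β = 124.0936°
wrap2 = π + 2β = 235.9064°
tangent length = C·cosβ = 28.2666
L = r1·wrap1 + r2·wrap2 + 2·C·cosβ = 1·2.1658 + 16·4.1173 + 2·28.2666 = 124.5765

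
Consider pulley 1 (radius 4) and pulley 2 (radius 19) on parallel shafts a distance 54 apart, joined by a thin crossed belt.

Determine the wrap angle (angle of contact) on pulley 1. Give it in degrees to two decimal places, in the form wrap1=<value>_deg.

crossed belt: β = asin((r1+r2)/C) = asin(23/54) = 25.2093°
wrap1 = wrap2 = π + 2β = 230.4186°

wrap1=230.42_deg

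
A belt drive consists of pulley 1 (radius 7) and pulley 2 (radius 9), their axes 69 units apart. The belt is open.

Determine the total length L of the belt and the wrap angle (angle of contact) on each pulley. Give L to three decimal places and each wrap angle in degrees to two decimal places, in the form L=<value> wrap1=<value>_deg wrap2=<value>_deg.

L=188.323 wrap1=176.68_deg wrap2=183.32_deg

open belt: β = asin((r2−r1)/C) = asin(2/69) = 1.6610°
wrap1 = π − 2β = 176.6780°
wrap2 = π + 2β = 183.3220°
tangent length = C·cosβ = 68.9710
L = r1·wrap1 + r2·wrap2 + 2·C·cosβ = 7·3.0836 + 9·3.1996 + 2·68.9710 = 188.3235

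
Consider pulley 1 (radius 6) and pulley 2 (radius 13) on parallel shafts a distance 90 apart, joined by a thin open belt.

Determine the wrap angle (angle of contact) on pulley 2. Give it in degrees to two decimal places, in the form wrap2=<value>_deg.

wrap2=188.92_deg

open belt: β = asin((r2−r1)/C) = asin(7/90) = 4.4608°
wrap1 = π − 2β = 171.0783°
wrap2 = π + 2β = 188.9217°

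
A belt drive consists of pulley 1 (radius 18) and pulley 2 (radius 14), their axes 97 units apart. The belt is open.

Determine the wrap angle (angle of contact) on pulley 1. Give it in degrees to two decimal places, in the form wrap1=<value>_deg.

wrap1=184.73_deg

open belt: β = asin((r2−r1)/C) = asin(-4/97) = -2.3634°
wrap1 = π − 2β = 184.7268°
wrap2 = π + 2β = 175.2732°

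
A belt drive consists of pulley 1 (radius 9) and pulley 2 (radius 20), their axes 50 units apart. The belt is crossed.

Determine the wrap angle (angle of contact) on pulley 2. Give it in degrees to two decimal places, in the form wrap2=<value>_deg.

wrap2=250.90_deg

crossed belt: β = asin((r1+r2)/C) = asin(29/50) = 35.4505°
wrap1 = wrap2 = π + 2β = 250.9011°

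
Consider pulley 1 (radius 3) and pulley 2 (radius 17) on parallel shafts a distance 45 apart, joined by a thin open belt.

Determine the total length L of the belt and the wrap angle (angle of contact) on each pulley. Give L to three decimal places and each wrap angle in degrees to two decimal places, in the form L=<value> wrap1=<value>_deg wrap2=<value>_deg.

L=157.224 wrap1=143.75_deg wrap2=216.25_deg

open belt: β = asin((r2−r1)/C) = asin(14/45) = 18.1262°
wrap1 = π − 2β = 143.7476°
wrap2 = π + 2β = 216.2524°
tangent length = C·cosβ = 42.7668
L = r1·wrap1 + r2·wrap2 + 2·C·cosβ = 3·2.5089 + 17·3.7743 + 2·42.7668 = 157.2236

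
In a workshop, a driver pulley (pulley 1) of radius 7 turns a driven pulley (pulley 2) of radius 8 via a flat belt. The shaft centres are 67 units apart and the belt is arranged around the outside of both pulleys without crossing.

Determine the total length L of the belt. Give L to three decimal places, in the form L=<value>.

L=181.139

open belt: β = asin((r2−r1)/C) = asin(1/67) = 0.8552°
wrap1 = π − 2β = 178.2896°
wrap2 = π + 2β = 181.7104°
tangent length = C·cosβ = 66.9925
L = r1·wrap1 + r2·wrap2 + 2·C·cosβ = 7·3.1117 + 8·3.1714 + 2·66.9925 = 181.1388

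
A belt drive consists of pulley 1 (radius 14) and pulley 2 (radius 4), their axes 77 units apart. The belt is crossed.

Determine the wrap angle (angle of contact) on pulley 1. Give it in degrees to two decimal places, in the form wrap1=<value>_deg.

wrap1=207.04_deg

crossed belt: β = asin((r1+r2)/C) = asin(18/77) = 13.5189°
wrap1 = wrap2 = π + 2β = 207.0378°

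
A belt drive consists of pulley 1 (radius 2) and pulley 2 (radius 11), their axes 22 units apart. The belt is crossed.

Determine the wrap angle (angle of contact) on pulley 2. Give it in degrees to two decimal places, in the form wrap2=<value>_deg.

wrap2=252.44_deg

crossed belt: β = asin((r1+r2)/C) = asin(13/22) = 36.2215°
wrap1 = wrap2 = π + 2β = 252.4431°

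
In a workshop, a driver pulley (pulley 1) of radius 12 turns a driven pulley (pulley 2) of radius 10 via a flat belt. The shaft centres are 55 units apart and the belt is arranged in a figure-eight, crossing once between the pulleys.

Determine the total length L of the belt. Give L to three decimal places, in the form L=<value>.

crossed belt: β = asin((r1+r2)/C) = asin(22/55) = 23.5782°
wrap1 = wrap2 = π + 2β = 227.1564°
tangent length = C·cosβ = 50.4083
L = (r1+r2)·wrap + 2·C·cosβ = 22·3.9646 + 2·50.4083 = 188.0384

L=188.038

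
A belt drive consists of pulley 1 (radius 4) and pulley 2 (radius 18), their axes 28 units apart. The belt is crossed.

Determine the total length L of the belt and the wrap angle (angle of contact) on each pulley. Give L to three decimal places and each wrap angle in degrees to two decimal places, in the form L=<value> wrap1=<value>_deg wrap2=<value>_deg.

crossed belt: β = asin((r1+r2)/C) = asin(22/28) = 51.7868°
wrap1 = wrap2 = π + 2β = 283.5736°
tangent length = C·cosβ = 17.3205
L = (r1+r2)·wrap + 2·C·cosβ = 22·4.9493 + 2·17.3205 = 143.5255

L=143.525 wrap1=283.57_deg wrap2=283.57_deg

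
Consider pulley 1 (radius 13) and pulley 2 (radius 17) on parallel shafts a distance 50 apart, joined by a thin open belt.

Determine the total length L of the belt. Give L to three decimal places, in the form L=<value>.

L=194.568

open belt: β = asin((r2−r1)/C) = asin(4/50) = 4.5886°
wrap1 = π − 2β = 170.8229°
wrap2 = π + 2β = 189.1771°
tangent length = C·cosβ = 49.8397
L = r1·wrap1 + r2·wrap2 + 2·C·cosβ = 13·2.9814 + 17·3.3018 + 2·49.8397 = 194.5680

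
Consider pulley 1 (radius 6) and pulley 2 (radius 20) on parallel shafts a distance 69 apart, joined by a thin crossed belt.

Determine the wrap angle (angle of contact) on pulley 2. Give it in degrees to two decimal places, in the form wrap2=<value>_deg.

wrap2=224.27_deg

crossed belt: β = asin((r1+r2)/C) = asin(26/69) = 22.1363°
wrap1 = wrap2 = π + 2β = 224.2726°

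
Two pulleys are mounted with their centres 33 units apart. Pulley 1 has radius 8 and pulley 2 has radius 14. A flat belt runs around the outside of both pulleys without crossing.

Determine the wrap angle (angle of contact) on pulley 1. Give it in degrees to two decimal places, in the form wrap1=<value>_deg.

wrap1=159.05_deg

open belt: β = asin((r2−r1)/C) = asin(6/33) = 10.4757°
wrap1 = π − 2β = 159.0486°
wrap2 = π + 2β = 200.9514°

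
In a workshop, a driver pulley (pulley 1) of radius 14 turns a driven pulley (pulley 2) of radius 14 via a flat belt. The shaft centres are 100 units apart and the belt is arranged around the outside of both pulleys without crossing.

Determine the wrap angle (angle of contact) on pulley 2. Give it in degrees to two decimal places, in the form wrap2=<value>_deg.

open belt: β = asin((r2−r1)/C) = asin(0/100) = 0.0000°
wrap1 = π − 2β = 180.0000°
wrap2 = π + 2β = 180.0000°

wrap2=180.00_deg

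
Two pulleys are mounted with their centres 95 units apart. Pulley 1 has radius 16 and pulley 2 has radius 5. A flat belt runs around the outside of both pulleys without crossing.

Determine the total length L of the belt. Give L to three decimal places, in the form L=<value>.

L=257.249

open belt: β = asin((r2−r1)/C) = asin(-11/95) = -6.6492°
wrap1 = π − 2β = 193.2983°
wrap2 = π + 2β = 166.7017°
tangent length = C·cosβ = 94.3610
L = r1·wrap1 + r2·wrap2 + 2·C·cosβ = 16·3.3737 + 5·2.9095 + 2·94.3610 = 257.2486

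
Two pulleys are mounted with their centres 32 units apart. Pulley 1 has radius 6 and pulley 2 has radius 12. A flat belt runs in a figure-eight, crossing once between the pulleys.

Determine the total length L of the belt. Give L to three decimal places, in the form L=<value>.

crossed belt: β = asin((r1+r2)/C) = asin(18/32) = 34.2289°
wrap1 = wrap2 = π + 2β = 248.4577°
tangent length = C·cosβ = 26.4575
L = (r1+r2)·wrap + 2·C·cosβ = 18·4.3364 + 2·26.4575 = 130.9703

L=130.970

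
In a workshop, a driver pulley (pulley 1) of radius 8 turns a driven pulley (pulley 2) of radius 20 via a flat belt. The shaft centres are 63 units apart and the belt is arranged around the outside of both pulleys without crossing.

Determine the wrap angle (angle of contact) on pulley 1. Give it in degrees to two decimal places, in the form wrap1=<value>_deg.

open belt: β = asin((r2−r1)/C) = asin(12/63) = 10.9806°
wrap1 = π − 2β = 158.0388°
wrap2 = π + 2β = 201.9612°

wrap1=158.04_deg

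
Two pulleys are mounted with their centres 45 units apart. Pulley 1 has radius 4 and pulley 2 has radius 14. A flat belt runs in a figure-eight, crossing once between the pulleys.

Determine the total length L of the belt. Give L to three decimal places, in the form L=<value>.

L=153.850

crossed belt: β = asin((r1+r2)/C) = asin(18/45) = 23.5782°
wrap1 = wrap2 = π + 2β = 227.1564°
tangent length = C·cosβ = 41.2432
L = (r1+r2)·wrap + 2·C·cosβ = 18·3.9646 + 2·41.2432 = 153.8496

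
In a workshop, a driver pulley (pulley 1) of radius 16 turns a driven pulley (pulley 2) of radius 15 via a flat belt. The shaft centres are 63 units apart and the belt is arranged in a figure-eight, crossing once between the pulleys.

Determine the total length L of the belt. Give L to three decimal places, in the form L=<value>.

L=238.976

crossed belt: β = asin((r1+r2)/C) = asin(31/63) = 29.4763°
wrap1 = wrap2 = π + 2β = 238.9526°
tangent length = C·cosβ = 54.8452
L = (r1+r2)·wrap + 2·C·cosβ = 31·4.1705 + 2·54.8452 = 238.9763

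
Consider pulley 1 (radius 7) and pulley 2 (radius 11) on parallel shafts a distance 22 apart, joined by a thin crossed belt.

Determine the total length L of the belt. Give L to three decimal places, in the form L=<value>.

L=116.344

crossed belt: β = asin((r1+r2)/C) = asin(18/22) = 54.9032°
wrap1 = wrap2 = π + 2β = 289.8064°
tangent length = C·cosβ = 12.6491
L = (r1+r2)·wrap + 2·C·cosβ = 18·5.0581 + 2·12.6491 = 116.3436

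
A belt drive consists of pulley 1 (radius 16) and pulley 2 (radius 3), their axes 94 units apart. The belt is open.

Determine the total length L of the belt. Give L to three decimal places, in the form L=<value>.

open belt: β = asin((r2−r1)/C) = asin(-13/94) = -7.9494°
wrap1 = π − 2β = 195.8987°
wrap2 = π + 2β = 164.1013°
tangent length = C·cosβ = 93.0967
L = r1·wrap1 + r2·wrap2 + 2·C·cosβ = 16·3.4191 + 3·2.8641 + 2·93.0967 = 249.4910

L=249.491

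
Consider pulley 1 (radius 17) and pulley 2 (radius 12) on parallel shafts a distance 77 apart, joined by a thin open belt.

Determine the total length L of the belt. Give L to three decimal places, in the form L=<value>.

open belt: β = asin((r2−r1)/C) = asin(-5/77) = -3.7231°
wrap1 = π − 2β = 187.4462°
wrap2 = π + 2β = 172.5538°
tangent length = C·cosβ = 76.8375
L = r1·wrap1 + r2·wrap2 + 2·C·cosβ = 17·3.2716 + 12·3.0116 + 2·76.8375 = 245.4310

L=245.431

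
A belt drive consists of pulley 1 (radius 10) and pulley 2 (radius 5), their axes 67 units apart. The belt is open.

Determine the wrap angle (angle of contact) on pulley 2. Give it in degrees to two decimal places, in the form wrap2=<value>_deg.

open belt: β = asin((r2−r1)/C) = asin(-5/67) = -4.2798°
wrap1 = π − 2β = 188.5596°
wrap2 = π + 2β = 171.4404°

wrap2=171.44_deg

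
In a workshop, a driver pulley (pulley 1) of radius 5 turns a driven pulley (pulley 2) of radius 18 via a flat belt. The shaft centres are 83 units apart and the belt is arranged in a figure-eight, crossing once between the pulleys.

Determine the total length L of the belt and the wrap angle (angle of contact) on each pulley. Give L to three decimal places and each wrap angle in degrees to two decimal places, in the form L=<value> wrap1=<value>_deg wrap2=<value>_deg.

L=244.672 wrap1=212.18_deg wrap2=212.18_deg

crossed belt: β = asin((r1+r2)/C) = asin(23/83) = 16.0877°
wrap1 = wrap2 = π + 2β = 212.1754°
tangent length = C·cosβ = 79.7496
L = (r1+r2)·wrap + 2·C·cosβ = 23·3.7032 + 2·79.7496 = 244.6719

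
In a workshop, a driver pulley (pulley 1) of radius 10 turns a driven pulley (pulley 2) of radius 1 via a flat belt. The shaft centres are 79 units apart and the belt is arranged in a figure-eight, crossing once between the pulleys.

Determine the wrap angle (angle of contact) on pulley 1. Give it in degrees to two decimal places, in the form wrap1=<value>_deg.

wrap1=196.01_deg

crossed belt: β = asin((r1+r2)/C) = asin(11/79) = 8.0039°
wrap1 = wrap2 = π + 2β = 196.0078°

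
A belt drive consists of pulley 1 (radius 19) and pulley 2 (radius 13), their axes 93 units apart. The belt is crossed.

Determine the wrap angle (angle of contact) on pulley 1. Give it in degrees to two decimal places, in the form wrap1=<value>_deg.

crossed belt: β = asin((r1+r2)/C) = asin(32/93) = 20.1260°
wrap1 = wrap2 = π + 2β = 220.2520°

wrap1=220.25_deg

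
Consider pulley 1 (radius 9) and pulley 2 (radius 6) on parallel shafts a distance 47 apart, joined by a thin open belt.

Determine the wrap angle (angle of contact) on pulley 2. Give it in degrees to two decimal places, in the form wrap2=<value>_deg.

wrap2=172.68_deg

open belt: β = asin((r2−r1)/C) = asin(-3/47) = -3.6597°
wrap1 = π − 2β = 187.3193°
wrap2 = π + 2β = 172.6807°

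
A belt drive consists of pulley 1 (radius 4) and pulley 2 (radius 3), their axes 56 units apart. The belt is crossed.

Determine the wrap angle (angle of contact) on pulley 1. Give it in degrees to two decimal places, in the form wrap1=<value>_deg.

wrap1=194.36_deg

crossed belt: β = asin((r1+r2)/C) = asin(7/56) = 7.1808°
wrap1 = wrap2 = π + 2β = 194.3615°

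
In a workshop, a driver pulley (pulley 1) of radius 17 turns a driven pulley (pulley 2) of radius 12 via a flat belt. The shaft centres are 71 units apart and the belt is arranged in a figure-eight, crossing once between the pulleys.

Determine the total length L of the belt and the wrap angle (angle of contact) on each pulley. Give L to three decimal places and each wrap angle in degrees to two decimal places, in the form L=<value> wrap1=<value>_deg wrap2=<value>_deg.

L=245.125 wrap1=228.22_deg wrap2=228.22_deg

crossed belt: β = asin((r1+r2)/C) = asin(29/71) = 24.1075°
wrap1 = wrap2 = π + 2β = 228.2151°
tangent length = C·cosβ = 64.8074
L = (r1+r2)·wrap + 2·C·cosβ = 29·3.9831 + 2·64.8074 = 245.1249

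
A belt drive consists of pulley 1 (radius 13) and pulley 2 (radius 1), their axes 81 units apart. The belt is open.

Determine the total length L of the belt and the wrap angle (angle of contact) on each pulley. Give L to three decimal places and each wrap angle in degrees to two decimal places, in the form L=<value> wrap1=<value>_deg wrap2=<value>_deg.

L=207.763 wrap1=197.04_deg wrap2=162.96_deg

open belt: β = asin((r2−r1)/C) = asin(-12/81) = -8.5196°
wrap1 = π − 2β = 197.0392°
wrap2 = π + 2β = 162.9608°
tangent length = C·cosβ = 80.1062
L = r1·wrap1 + r2·wrap2 + 2·C·cosβ = 13·3.4390 + 1·2.8442 + 2·80.1062 = 207.7633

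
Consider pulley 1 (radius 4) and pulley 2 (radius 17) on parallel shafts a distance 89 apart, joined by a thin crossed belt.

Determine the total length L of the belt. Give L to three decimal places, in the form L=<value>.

L=248.952

crossed belt: β = asin((r1+r2)/C) = asin(21/89) = 13.6479°
wrap1 = wrap2 = π + 2β = 207.2959°
tangent length = C·cosβ = 86.4870
L = (r1+r2)·wrap + 2·C·cosβ = 21·3.6180 + 2·86.4870 = 248.9519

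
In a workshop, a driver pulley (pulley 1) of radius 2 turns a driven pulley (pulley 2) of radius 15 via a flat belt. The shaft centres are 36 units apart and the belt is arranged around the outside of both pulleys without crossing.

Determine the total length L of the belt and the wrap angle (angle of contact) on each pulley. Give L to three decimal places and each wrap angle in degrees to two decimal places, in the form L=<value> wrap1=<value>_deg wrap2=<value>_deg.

open belt: β = asin((r2−r1)/C) = asin(13/36) = 21.1684°
wrap1 = π − 2β = 137.6631°
wrap2 = π + 2β = 222.3369°
tangent length = C·cosβ = 33.5708
L = r1·wrap1 + r2·wrap2 + 2·C·cosβ = 2·2.4027 + 15·3.8805 + 2·33.5708 = 130.1547

L=130.155 wrap1=137.66_deg wrap2=222.34_deg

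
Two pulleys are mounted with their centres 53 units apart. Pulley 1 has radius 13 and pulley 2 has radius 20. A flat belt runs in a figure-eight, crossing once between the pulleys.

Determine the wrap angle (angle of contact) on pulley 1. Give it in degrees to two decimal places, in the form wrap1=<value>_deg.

crossed belt: β = asin((r1+r2)/C) = asin(33/53) = 38.5093°
wrap1 = wrap2 = π + 2β = 257.0186°

wrap1=257.02_deg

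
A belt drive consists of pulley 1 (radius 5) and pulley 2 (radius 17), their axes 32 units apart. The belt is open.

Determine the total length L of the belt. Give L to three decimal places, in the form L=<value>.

L=137.670

open belt: β = asin((r2−r1)/C) = asin(12/32) = 22.0243°
wrap1 = π − 2β = 135.9514°
wrap2 = π + 2β = 224.0486°
tangent length = C·cosβ = 29.6648
L = r1·wrap1 + r2·wrap2 + 2·C·cosβ = 5·2.3728 + 17·3.9104 + 2·29.6648 = 137.6701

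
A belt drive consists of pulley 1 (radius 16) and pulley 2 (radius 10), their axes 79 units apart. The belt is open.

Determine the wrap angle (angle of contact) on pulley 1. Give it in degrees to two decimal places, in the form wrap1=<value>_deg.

wrap1=188.71_deg

open belt: β = asin((r2−r1)/C) = asin(-6/79) = -4.3558°
wrap1 = π − 2β = 188.7115°
wrap2 = π + 2β = 171.2885°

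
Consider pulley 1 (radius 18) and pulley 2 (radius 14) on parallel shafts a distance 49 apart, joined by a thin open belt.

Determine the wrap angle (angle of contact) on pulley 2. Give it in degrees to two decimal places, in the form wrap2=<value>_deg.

open belt: β = asin((r2−r1)/C) = asin(-4/49) = -4.6824°
wrap1 = π − 2β = 189.3648°
wrap2 = π + 2β = 170.6352°

wrap2=170.64_deg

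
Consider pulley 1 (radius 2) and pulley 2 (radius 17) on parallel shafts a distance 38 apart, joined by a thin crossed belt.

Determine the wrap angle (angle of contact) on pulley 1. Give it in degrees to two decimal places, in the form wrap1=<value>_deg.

wrap1=240.00_deg

crossed belt: β = asin((r1+r2)/C) = asin(19/38) = 30.0000°
wrap1 = wrap2 = π + 2β = 240.0000°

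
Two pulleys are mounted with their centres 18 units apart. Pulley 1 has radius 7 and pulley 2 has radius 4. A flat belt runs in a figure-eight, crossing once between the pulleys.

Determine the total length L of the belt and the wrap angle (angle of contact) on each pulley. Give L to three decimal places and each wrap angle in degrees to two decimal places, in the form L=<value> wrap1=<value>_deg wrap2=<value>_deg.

crossed belt: β = asin((r1+r2)/C) = asin(11/18) = 37.6699°
wrap1 = wrap2 = π + 2β = 255.3398°
tangent length = C·cosβ = 14.2478
L = (r1+r2)·wrap + 2·C·cosβ = 11·4.4565 + 2·14.2478 = 77.5173

L=77.517 wrap1=255.34_deg wrap2=255.34_deg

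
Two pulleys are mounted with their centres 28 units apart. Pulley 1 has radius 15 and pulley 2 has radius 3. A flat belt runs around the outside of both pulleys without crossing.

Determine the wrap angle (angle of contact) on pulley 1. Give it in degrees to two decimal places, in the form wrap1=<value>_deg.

open belt: β = asin((r2−r1)/C) = asin(-12/28) = -25.3769°
wrap1 = π − 2β = 230.7539°
wrap2 = π + 2β = 129.2461°

wrap1=230.75_deg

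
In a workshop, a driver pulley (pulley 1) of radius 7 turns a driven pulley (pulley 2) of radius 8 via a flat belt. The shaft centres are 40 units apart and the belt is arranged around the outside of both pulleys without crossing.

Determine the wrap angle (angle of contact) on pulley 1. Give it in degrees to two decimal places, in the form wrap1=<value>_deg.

open belt: β = asin((r2−r1)/C) = asin(1/40) = 1.4325°
wrap1 = π − 2β = 177.1349°
wrap2 = π + 2β = 182.8651°

wrap1=177.13_deg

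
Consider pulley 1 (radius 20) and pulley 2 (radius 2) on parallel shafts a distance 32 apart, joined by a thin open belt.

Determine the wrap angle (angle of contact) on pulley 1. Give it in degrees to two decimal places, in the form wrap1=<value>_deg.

open belt: β = asin((r2−r1)/C) = asin(-18/32) = -34.2289°
wrap1 = π − 2β = 248.4577°
wrap2 = π + 2β = 111.5423°

wrap1=248.46_deg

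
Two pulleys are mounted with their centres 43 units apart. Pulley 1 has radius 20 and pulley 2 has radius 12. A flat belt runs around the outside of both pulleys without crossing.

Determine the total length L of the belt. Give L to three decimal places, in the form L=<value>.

L=188.024

open belt: β = asin((r2−r1)/C) = asin(-8/43) = -10.7222°
wrap1 = π − 2β = 201.4443°
wrap2 = π + 2β = 158.5557°
tangent length = C·cosβ = 42.2493
L = r1·wrap1 + r2·wrap2 + 2·C·cosβ = 20·3.5159 + 12·2.7673 + 2·42.2493 = 188.0237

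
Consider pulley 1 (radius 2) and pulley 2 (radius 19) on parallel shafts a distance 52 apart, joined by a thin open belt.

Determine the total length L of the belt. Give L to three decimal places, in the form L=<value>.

L=175.582

open belt: β = asin((r2−r1)/C) = asin(17/52) = 19.0821°
wrap1 = π − 2β = 141.8358°
wrap2 = π + 2β = 218.1642°
tangent length = C·cosβ = 49.1426
L = r1·wrap1 + r2·wrap2 + 2·C·cosβ = 2·2.4755 + 19·3.8077 + 2·49.1426 = 175.5823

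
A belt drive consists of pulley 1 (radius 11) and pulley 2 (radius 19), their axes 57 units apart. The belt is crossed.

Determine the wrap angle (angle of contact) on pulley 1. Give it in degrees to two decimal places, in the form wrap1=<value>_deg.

wrap1=243.51_deg

crossed belt: β = asin((r1+r2)/C) = asin(30/57) = 31.7569°
wrap1 = wrap2 = π + 2β = 243.5137°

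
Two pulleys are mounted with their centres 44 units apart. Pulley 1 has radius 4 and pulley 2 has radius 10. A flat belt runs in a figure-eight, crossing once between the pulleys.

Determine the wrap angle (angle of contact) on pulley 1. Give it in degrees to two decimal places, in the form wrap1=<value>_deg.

wrap1=217.11_deg

crossed belt: β = asin((r1+r2)/C) = asin(14/44) = 18.5530°
wrap1 = wrap2 = π + 2β = 217.1060°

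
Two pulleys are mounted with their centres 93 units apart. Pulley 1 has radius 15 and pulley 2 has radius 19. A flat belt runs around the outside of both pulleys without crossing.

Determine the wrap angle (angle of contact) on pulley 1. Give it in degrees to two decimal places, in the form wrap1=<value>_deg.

wrap1=175.07_deg

open belt: β = asin((r2−r1)/C) = asin(4/93) = 2.4651°
wrap1 = π − 2β = 175.0698°
wrap2 = π + 2β = 184.9302°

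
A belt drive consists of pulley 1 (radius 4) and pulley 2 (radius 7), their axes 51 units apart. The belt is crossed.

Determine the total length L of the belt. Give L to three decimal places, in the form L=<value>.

crossed belt: β = asin((r1+r2)/C) = asin(11/51) = 12.4558°
wrap1 = wrap2 = π + 2β = 204.9116°
tangent length = C·cosβ = 49.7996
L = (r1+r2)·wrap + 2·C·cosβ = 11·3.5764 + 2·49.7996 = 138.9394

L=138.939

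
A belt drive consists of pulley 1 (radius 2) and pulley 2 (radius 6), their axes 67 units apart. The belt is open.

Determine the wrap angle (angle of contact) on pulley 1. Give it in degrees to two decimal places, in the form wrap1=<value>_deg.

wrap1=173.15_deg

open belt: β = asin((r2−r1)/C) = asin(4/67) = 3.4227°
wrap1 = π − 2β = 173.1546°
wrap2 = π + 2β = 186.8454°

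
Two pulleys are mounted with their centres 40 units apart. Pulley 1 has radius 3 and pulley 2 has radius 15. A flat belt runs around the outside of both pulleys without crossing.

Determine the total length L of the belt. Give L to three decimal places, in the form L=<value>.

open belt: β = asin((r2−r1)/C) = asin(12/40) = 17.4576°
wrap1 = π − 2β = 145.0848°
wrap2 = π + 2β = 214.9152°
tangent length = C·cosβ = 38.1576
L = r1·wrap1 + r2·wrap2 + 2·C·cosβ = 3·2.5322 + 15·3.7510 + 2·38.1576 = 140.1764

L=140.176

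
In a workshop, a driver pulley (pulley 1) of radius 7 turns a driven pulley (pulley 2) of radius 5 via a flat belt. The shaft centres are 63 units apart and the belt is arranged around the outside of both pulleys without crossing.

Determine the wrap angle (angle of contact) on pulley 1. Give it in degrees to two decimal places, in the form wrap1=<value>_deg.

wrap1=183.64_deg

open belt: β = asin((r2−r1)/C) = asin(-2/63) = -1.8192°
wrap1 = π − 2β = 183.6384°
wrap2 = π + 2β = 176.3616°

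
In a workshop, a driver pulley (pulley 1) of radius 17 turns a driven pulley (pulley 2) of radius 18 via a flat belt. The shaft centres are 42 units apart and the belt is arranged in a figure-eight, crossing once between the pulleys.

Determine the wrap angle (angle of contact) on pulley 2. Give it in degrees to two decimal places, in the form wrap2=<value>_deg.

wrap2=292.89_deg

crossed belt: β = asin((r1+r2)/C) = asin(35/42) = 56.4427°
wrap1 = wrap2 = π + 2β = 292.8854°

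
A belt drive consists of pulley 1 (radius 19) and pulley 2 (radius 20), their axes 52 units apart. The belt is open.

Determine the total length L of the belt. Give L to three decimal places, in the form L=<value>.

open belt: β = asin((r2−r1)/C) = asin(1/52) = 1.1019°
wrap1 = π − 2β = 177.7962°
wrap2 = π + 2β = 182.2038°
tangent length = C·cosβ = 51.9904
L = r1·wrap1 + r2·wrap2 + 2·C·cosβ = 19·3.1031 + 20·3.1801 + 2·51.9904 = 226.5413

L=226.541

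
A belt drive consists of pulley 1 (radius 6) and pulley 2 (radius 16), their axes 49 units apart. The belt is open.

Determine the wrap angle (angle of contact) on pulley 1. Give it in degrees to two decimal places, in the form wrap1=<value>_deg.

open belt: β = asin((r2−r1)/C) = asin(10/49) = 11.7757°
wrap1 = π − 2β = 156.4485°
wrap2 = π + 2β = 203.5515°

wrap1=156.45_deg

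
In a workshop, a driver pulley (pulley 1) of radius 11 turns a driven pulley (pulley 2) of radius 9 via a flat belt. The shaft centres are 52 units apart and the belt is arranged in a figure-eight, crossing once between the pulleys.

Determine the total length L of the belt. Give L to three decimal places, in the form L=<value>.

crossed belt: β = asin((r1+r2)/C) = asin(20/52) = 22.6199°
wrap1 = wrap2 = π + 2β = 225.2397°
tangent length = C·cosβ = 48.0000
L = (r1+r2)·wrap + 2·C·cosβ = 20·3.9312 + 2·48.0000 = 174.6235

L=174.623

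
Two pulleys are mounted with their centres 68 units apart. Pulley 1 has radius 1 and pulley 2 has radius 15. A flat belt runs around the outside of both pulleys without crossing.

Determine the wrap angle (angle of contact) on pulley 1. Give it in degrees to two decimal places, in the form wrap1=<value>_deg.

open belt: β = asin((r2−r1)/C) = asin(14/68) = 11.8812°
wrap1 = π − 2β = 156.2377°
wrap2 = π + 2β = 203.7623°

wrap1=156.24_deg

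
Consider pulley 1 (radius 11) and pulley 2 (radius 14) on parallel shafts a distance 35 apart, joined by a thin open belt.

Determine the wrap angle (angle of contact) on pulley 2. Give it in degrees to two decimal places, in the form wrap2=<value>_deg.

open belt: β = asin((r2−r1)/C) = asin(3/35) = 4.9171°
wrap1 = π − 2β = 170.1658°
wrap2 = π + 2β = 189.8342°

wrap2=189.83_deg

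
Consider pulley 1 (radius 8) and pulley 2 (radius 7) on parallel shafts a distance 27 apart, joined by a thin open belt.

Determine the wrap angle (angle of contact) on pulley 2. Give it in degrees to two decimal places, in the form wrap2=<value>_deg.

wrap2=175.75_deg

open belt: β = asin((r2−r1)/C) = asin(-1/27) = -2.1226°
wrap1 = π − 2β = 184.2451°
wrap2 = π + 2β = 175.7549°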